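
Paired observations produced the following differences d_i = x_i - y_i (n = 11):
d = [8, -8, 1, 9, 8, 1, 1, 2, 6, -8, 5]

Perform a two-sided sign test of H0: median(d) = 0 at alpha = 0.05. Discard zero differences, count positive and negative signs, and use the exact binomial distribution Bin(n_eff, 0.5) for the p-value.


Step 1: Discard zero differences. Original n = 11; n_eff = number of nonzero differences = 11.
Nonzero differences (with sign): +8, -8, +1, +9, +8, +1, +1, +2, +6, -8, +5
Step 2: Count signs: positive = 9, negative = 2.
Step 3: Under H0: P(positive) = 0.5, so the number of positives S ~ Bin(11, 0.5).
Step 4: Two-sided exact p-value = sum of Bin(11,0.5) probabilities at or below the observed probability = 0.065430.
Step 5: alpha = 0.05. fail to reject H0.

n_eff = 11, pos = 9, neg = 2, p = 0.065430, fail to reject H0.


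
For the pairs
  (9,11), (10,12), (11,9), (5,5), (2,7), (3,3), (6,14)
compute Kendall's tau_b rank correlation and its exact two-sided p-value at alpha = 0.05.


Step 1: Enumerate the 21 unordered pairs (i,j) with i<j and classify each by sign(x_j-x_i) * sign(y_j-y_i).
  (1,2):dx=+1,dy=+1->C; (1,3):dx=+2,dy=-2->D; (1,4):dx=-4,dy=-6->C; (1,5):dx=-7,dy=-4->C
  (1,6):dx=-6,dy=-8->C; (1,7):dx=-3,dy=+3->D; (2,3):dx=+1,dy=-3->D; (2,4):dx=-5,dy=-7->C
  (2,5):dx=-8,dy=-5->C; (2,6):dx=-7,dy=-9->C; (2,7):dx=-4,dy=+2->D; (3,4):dx=-6,dy=-4->C
  (3,5):dx=-9,dy=-2->C; (3,6):dx=-8,dy=-6->C; (3,7):dx=-5,dy=+5->D; (4,5):dx=-3,dy=+2->D
  (4,6):dx=-2,dy=-2->C; (4,7):dx=+1,dy=+9->C; (5,6):dx=+1,dy=-4->D; (5,7):dx=+4,dy=+7->C
  (6,7):dx=+3,dy=+11->C
Step 2: C = 14, D = 7, total pairs = 21.
Step 3: tau = (C - D)/(n(n-1)/2) = (14 - 7)/21 = 0.333333.
Step 4: Exact two-sided p-value (enumerate n! = 5040 permutations of y under H0): p = 0.381349.
Step 5: alpha = 0.05. fail to reject H0.

tau_b = 0.3333 (C=14, D=7), p = 0.381349, fail to reject H0.


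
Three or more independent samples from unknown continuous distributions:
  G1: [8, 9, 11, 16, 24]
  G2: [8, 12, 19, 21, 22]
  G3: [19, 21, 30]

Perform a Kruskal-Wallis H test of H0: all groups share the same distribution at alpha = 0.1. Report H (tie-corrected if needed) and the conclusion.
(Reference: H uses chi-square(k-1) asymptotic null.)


Step 1: Combine all N = 13 observations and assign midranks.
sorted (value, group, rank): (8,G1,1.5), (8,G2,1.5), (9,G1,3), (11,G1,4), (12,G2,5), (16,G1,6), (19,G2,7.5), (19,G3,7.5), (21,G2,9.5), (21,G3,9.5), (22,G2,11), (24,G1,12), (30,G3,13)
Step 2: Sum ranks within each group.
R_1 = 26.5 (n_1 = 5)
R_2 = 34.5 (n_2 = 5)
R_3 = 30 (n_3 = 3)
Step 3: H = 12/(N(N+1)) * sum(R_i^2/n_i) - 3(N+1)
     = 12/(13*14) * (26.5^2/5 + 34.5^2/5 + 30^2/3) - 3*14
     = 0.065934 * 678.5 - 42
     = 2.736264.
Step 4: Ties present; correction factor C = 1 - 18/(13^3 - 13) = 0.991758. Corrected H = 2.736264 / 0.991758 = 2.759003.
Step 5: Under H0, H ~ chi^2(2); p-value = 0.251704.
Step 6: alpha = 0.1. fail to reject H0.

H = 2.7590, df = 2, p = 0.251704, fail to reject H0.


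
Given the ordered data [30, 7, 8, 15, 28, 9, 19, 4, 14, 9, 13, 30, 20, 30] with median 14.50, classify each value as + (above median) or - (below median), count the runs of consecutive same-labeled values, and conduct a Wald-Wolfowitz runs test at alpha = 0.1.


Step 1: Compute median = 14.50; label A = above, B = below.
Labels in order: ABBAABABBBBAAA  (n_A = 7, n_B = 7)
Step 2: Count runs R = 7.
Step 3: Under H0 (random ordering), E[R] = 2*n_A*n_B/(n_A+n_B) + 1 = 2*7*7/14 + 1 = 8.0000.
        Var[R] = 2*n_A*n_B*(2*n_A*n_B - n_A - n_B) / ((n_A+n_B)^2 * (n_A+n_B-1)) = 8232/2548 = 3.2308.
        SD[R] = 1.7974.
Step 4: Continuity-corrected z = (R + 0.5 - E[R]) / SD[R] = (7 + 0.5 - 8.0000) / 1.7974 = -0.2782.
Step 5: Two-sided p-value via normal approximation = 2*(1 - Phi(|z|)) = 0.780879.
Step 6: alpha = 0.1. fail to reject H0.

R = 7, z = -0.2782, p = 0.780879, fail to reject H0.


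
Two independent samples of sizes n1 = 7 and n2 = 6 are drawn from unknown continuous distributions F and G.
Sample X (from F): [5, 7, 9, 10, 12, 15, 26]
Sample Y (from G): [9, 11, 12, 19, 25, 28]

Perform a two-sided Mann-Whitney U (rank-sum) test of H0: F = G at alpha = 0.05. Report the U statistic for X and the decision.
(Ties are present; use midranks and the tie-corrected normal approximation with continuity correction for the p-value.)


Step 1: Combine and sort all 13 observations; assign midranks.
sorted (value, group): (5,X), (7,X), (9,X), (9,Y), (10,X), (11,Y), (12,X), (12,Y), (15,X), (19,Y), (25,Y), (26,X), (28,Y)
ranks: 5->1, 7->2, 9->3.5, 9->3.5, 10->5, 11->6, 12->7.5, 12->7.5, 15->9, 19->10, 25->11, 26->12, 28->13
Step 2: Rank sum for X: R1 = 1 + 2 + 3.5 + 5 + 7.5 + 9 + 12 = 40.
Step 3: U_X = R1 - n1(n1+1)/2 = 40 - 7*8/2 = 40 - 28 = 12.
       U_Y = n1*n2 - U_X = 42 - 12 = 30.
Step 4: Ties are present, so use the tie-corrected normal approximation (with continuity correction) for the p-value.
Step 5: p-value = 0.223363; compare to alpha = 0.05. fail to reject H0.

U_X = 12, p = 0.223363, fail to reject H0 at alpha = 0.05.


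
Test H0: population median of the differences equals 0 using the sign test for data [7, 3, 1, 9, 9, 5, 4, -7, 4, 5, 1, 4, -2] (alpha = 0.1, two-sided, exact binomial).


Step 1: Discard zero differences. Original n = 13; n_eff = number of nonzero differences = 13.
Nonzero differences (with sign): +7, +3, +1, +9, +9, +5, +4, -7, +4, +5, +1, +4, -2
Step 2: Count signs: positive = 11, negative = 2.
Step 3: Under H0: P(positive) = 0.5, so the number of positives S ~ Bin(13, 0.5).
Step 4: Two-sided exact p-value = sum of Bin(13,0.5) probabilities at or below the observed probability = 0.022461.
Step 5: alpha = 0.1. reject H0.

n_eff = 13, pos = 11, neg = 2, p = 0.022461, reject H0.


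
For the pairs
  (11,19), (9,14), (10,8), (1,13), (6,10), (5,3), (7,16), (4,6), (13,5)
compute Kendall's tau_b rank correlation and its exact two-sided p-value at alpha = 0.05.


Step 1: Enumerate the 36 unordered pairs (i,j) with i<j and classify each by sign(x_j-x_i) * sign(y_j-y_i).
  (1,2):dx=-2,dy=-5->C; (1,3):dx=-1,dy=-11->C; (1,4):dx=-10,dy=-6->C; (1,5):dx=-5,dy=-9->C
  (1,6):dx=-6,dy=-16->C; (1,7):dx=-4,dy=-3->C; (1,8):dx=-7,dy=-13->C; (1,9):dx=+2,dy=-14->D
  (2,3):dx=+1,dy=-6->D; (2,4):dx=-8,dy=-1->C; (2,5):dx=-3,dy=-4->C; (2,6):dx=-4,dy=-11->C
  (2,7):dx=-2,dy=+2->D; (2,8):dx=-5,dy=-8->C; (2,9):dx=+4,dy=-9->D; (3,4):dx=-9,dy=+5->D
  (3,5):dx=-4,dy=+2->D; (3,6):dx=-5,dy=-5->C; (3,7):dx=-3,dy=+8->D; (3,8):dx=-6,dy=-2->C
  (3,9):dx=+3,dy=-3->D; (4,5):dx=+5,dy=-3->D; (4,6):dx=+4,dy=-10->D; (4,7):dx=+6,dy=+3->C
  (4,8):dx=+3,dy=-7->D; (4,9):dx=+12,dy=-8->D; (5,6):dx=-1,dy=-7->C; (5,7):dx=+1,dy=+6->C
  (5,8):dx=-2,dy=-4->C; (5,9):dx=+7,dy=-5->D; (6,7):dx=+2,dy=+13->C; (6,8):dx=-1,dy=+3->D
  (6,9):dx=+8,dy=+2->C; (7,8):dx=-3,dy=-10->C; (7,9):dx=+6,dy=-11->D; (8,9):dx=+9,dy=-1->D
Step 2: C = 20, D = 16, total pairs = 36.
Step 3: tau = (C - D)/(n(n-1)/2) = (20 - 16)/36 = 0.111111.
Step 4: Exact two-sided p-value (enumerate n! = 362880 permutations of y under H0): p = 0.761414.
Step 5: alpha = 0.05. fail to reject H0.

tau_b = 0.1111 (C=20, D=16), p = 0.761414, fail to reject H0.


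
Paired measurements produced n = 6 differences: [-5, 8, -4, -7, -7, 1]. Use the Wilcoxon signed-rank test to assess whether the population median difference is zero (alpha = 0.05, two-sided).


Step 1: Drop any zero differences (none here) and take |d_i|.
|d| = [5, 8, 4, 7, 7, 1]
Step 2: Midrank |d_i| (ties get averaged ranks).
ranks: |5|->3, |8|->6, |4|->2, |7|->4.5, |7|->4.5, |1|->1
Step 3: Attach original signs; sum ranks with positive sign and with negative sign.
W+ = 6 + 1 = 7
W- = 3 + 2 + 4.5 + 4.5 = 14
(Check: W+ + W- = 21 should equal n(n+1)/2 = 21.)
Step 4: Test statistic W = min(W+, W-) = 7.
Step 5: Ties in |d|, so use the tie-corrected normal approximation.
        E[W] = n(n+1)/4 = 6*7/4 = 10.5.
        Tie groups: |d|=7 (t=2); sum(t^3 - t) = 6.
        Var[W] = n(n+1)(2n+1)/24 - sum(t^3-t)/48 = 546/24 - 6/48 = 22.625.
        z = (W - E[W]) / sqrt(Var[W]) = (7 - 10.5) / 4.7566 = -0.7358.
        Two-sided p = 2*Phi(z) = 0.461838.
Step 6: alpha = 0.05. fail to reject H0.

W+ = 7, W- = 14, W = min = 7, p = 0.461838, fail to reject H0.


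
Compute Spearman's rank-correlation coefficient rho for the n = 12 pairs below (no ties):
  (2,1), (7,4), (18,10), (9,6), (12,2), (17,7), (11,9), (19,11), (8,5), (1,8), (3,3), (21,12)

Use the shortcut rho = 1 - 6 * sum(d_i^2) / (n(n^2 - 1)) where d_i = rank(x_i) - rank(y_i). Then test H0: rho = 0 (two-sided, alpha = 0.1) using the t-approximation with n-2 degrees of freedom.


Step 1: Rank x and y separately (midranks; no ties here).
rank(x): 2->2, 7->4, 18->10, 9->6, 12->8, 17->9, 11->7, 19->11, 8->5, 1->1, 3->3, 21->12
rank(y): 1->1, 4->4, 10->10, 6->6, 2->2, 7->7, 9->9, 11->11, 5->5, 8->8, 3->3, 12->12
Step 2: d_i = R_x(i) - R_y(i); compute d_i^2.
  (2-1)^2=1, (4-4)^2=0, (10-10)^2=0, (6-6)^2=0, (8-2)^2=36, (9-7)^2=4, (7-9)^2=4, (11-11)^2=0, (5-5)^2=0, (1-8)^2=49, (3-3)^2=0, (12-12)^2=0
sum(d^2) = 94.
Step 3: rho = 1 - 6*94 / (12*(12^2 - 1)) = 1 - 564/1716 = 0.671329.
Step 4: Under H0, t = rho * sqrt((n-2)/(1-rho^2)) = 2.8643 ~ t(10).
Step 5: Two-sided p-value from the t-distribution with 10 df = 0.016831.
Step 6: alpha = 0.1. reject H0.

rho = 0.6713, p = 0.016831, reject H0 at alpha = 0.1.


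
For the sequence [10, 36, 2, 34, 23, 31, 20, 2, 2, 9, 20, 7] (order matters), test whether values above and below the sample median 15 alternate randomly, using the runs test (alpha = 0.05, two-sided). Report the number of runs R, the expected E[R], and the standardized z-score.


Step 1: Compute median = 15; label A = above, B = below.
Labels in order: BABAAAABBBAB  (n_A = 6, n_B = 6)
Step 2: Count runs R = 7.
Step 3: Under H0 (random ordering), E[R] = 2*n_A*n_B/(n_A+n_B) + 1 = 2*6*6/12 + 1 = 7.0000.
        Var[R] = 2*n_A*n_B*(2*n_A*n_B - n_A - n_B) / ((n_A+n_B)^2 * (n_A+n_B-1)) = 4320/1584 = 2.7273.
        SD[R] = 1.6514.
Step 4: R = E[R], so z = 0 with no continuity correction.
Step 5: Two-sided p-value via normal approximation = 2*(1 - Phi(|z|)) = 1.000000.
Step 6: alpha = 0.05. fail to reject H0.

R = 7, z = 0.0000, p = 1.000000, fail to reject H0.


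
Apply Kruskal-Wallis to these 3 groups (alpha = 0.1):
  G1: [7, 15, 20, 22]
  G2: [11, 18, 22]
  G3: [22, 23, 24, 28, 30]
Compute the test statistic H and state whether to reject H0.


Step 1: Combine all N = 12 observations and assign midranks.
sorted (value, group, rank): (7,G1,1), (11,G2,2), (15,G1,3), (18,G2,4), (20,G1,5), (22,G1,7), (22,G2,7), (22,G3,7), (23,G3,9), (24,G3,10), (28,G3,11), (30,G3,12)
Step 2: Sum ranks within each group.
R_1 = 16 (n_1 = 4)
R_2 = 13 (n_2 = 3)
R_3 = 49 (n_3 = 5)
Step 3: H = 12/(N(N+1)) * sum(R_i^2/n_i) - 3(N+1)
     = 12/(12*13) * (16^2/4 + 13^2/3 + 49^2/5) - 3*13
     = 0.076923 * 600.533 - 39
     = 7.194872.
Step 4: Ties present; correction factor C = 1 - 24/(12^3 - 12) = 0.986014. Corrected H = 7.194872 / 0.986014 = 7.296927.
Step 5: Under H0, H ~ chi^2(2); p-value = 0.026031.
Step 6: alpha = 0.1. reject H0.

H = 7.2969, df = 2, p = 0.026031, reject H0.


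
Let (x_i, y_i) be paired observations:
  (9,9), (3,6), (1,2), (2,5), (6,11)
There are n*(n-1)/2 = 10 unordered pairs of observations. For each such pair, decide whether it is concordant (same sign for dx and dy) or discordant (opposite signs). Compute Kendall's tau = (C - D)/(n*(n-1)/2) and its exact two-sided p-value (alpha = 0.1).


Step 1: Enumerate the 10 unordered pairs (i,j) with i<j and classify each by sign(x_j-x_i) * sign(y_j-y_i).
  (1,2):dx=-6,dy=-3->C; (1,3):dx=-8,dy=-7->C; (1,4):dx=-7,dy=-4->C; (1,5):dx=-3,dy=+2->D
  (2,3):dx=-2,dy=-4->C; (2,4):dx=-1,dy=-1->C; (2,5):dx=+3,dy=+5->C; (3,4):dx=+1,dy=+3->C
  (3,5):dx=+5,dy=+9->C; (4,5):dx=+4,dy=+6->C
Step 2: C = 9, D = 1, total pairs = 10.
Step 3: tau = (C - D)/(n(n-1)/2) = (9 - 1)/10 = 0.800000.
Step 4: Exact two-sided p-value (enumerate n! = 120 permutations of y under H0): p = 0.083333.
Step 5: alpha = 0.1. reject H0.

tau_b = 0.8000 (C=9, D=1), p = 0.083333, reject H0.


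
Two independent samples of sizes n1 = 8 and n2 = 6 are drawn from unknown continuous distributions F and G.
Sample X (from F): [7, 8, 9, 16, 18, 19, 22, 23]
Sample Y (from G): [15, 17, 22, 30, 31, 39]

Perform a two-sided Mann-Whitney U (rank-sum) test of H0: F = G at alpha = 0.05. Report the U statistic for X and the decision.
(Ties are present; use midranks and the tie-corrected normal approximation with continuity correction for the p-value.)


Step 1: Combine and sort all 14 observations; assign midranks.
sorted (value, group): (7,X), (8,X), (9,X), (15,Y), (16,X), (17,Y), (18,X), (19,X), (22,X), (22,Y), (23,X), (30,Y), (31,Y), (39,Y)
ranks: 7->1, 8->2, 9->3, 15->4, 16->5, 17->6, 18->7, 19->8, 22->9.5, 22->9.5, 23->11, 30->12, 31->13, 39->14
Step 2: Rank sum for X: R1 = 1 + 2 + 3 + 5 + 7 + 8 + 9.5 + 11 = 46.5.
Step 3: U_X = R1 - n1(n1+1)/2 = 46.5 - 8*9/2 = 46.5 - 36 = 10.5.
       U_Y = n1*n2 - U_X = 48 - 10.5 = 37.5.
Step 4: Ties are present, so use the tie-corrected normal approximation (with continuity correction) for the p-value.
Step 5: p-value = 0.092930; compare to alpha = 0.05. fail to reject H0.

U_X = 10.5, p = 0.092930, fail to reject H0 at alpha = 0.05.


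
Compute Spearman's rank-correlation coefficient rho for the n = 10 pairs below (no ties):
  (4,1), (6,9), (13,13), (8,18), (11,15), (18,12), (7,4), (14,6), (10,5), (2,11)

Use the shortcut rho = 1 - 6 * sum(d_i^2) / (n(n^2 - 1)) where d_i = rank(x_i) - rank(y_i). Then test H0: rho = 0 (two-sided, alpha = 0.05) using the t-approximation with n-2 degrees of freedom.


Step 1: Rank x and y separately (midranks; no ties here).
rank(x): 4->2, 6->3, 13->8, 8->5, 11->7, 18->10, 7->4, 14->9, 10->6, 2->1
rank(y): 1->1, 9->5, 13->8, 18->10, 15->9, 12->7, 4->2, 6->4, 5->3, 11->6
Step 2: d_i = R_x(i) - R_y(i); compute d_i^2.
  (2-1)^2=1, (3-5)^2=4, (8-8)^2=0, (5-10)^2=25, (7-9)^2=4, (10-7)^2=9, (4-2)^2=4, (9-4)^2=25, (6-3)^2=9, (1-6)^2=25
sum(d^2) = 106.
Step 3: rho = 1 - 6*106 / (10*(10^2 - 1)) = 1 - 636/990 = 0.357576.
Step 4: Under H0, t = rho * sqrt((n-2)/(1-rho^2)) = 1.0830 ~ t(8).
Step 5: Two-sided p-value from the t-distribution with 8 df = 0.310376.
Step 6: alpha = 0.05. fail to reject H0.

rho = 0.3576, p = 0.310376, fail to reject H0 at alpha = 0.05.


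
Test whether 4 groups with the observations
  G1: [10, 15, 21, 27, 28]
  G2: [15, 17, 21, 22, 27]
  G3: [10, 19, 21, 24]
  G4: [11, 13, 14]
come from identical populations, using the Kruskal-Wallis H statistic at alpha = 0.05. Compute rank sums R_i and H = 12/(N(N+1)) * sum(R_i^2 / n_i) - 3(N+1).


Step 1: Combine all N = 17 observations and assign midranks.
sorted (value, group, rank): (10,G1,1.5), (10,G3,1.5), (11,G4,3), (13,G4,4), (14,G4,5), (15,G1,6.5), (15,G2,6.5), (17,G2,8), (19,G3,9), (21,G1,11), (21,G2,11), (21,G3,11), (22,G2,13), (24,G3,14), (27,G1,15.5), (27,G2,15.5), (28,G1,17)
Step 2: Sum ranks within each group.
R_1 = 51.5 (n_1 = 5)
R_2 = 54 (n_2 = 5)
R_3 = 35.5 (n_3 = 4)
R_4 = 12 (n_4 = 3)
Step 3: H = 12/(N(N+1)) * sum(R_i^2/n_i) - 3(N+1)
     = 12/(17*18) * (51.5^2/5 + 54^2/5 + 35.5^2/4 + 12^2/3) - 3*18
     = 0.039216 * 1476.71 - 54
     = 3.910294.
Step 4: Ties present; correction factor C = 1 - 42/(17^3 - 17) = 0.991422. Corrected H = 3.910294 / 0.991422 = 3.944129.
Step 5: Under H0, H ~ chi^2(3); p-value = 0.267561.
Step 6: alpha = 0.05. fail to reject H0.

H = 3.9441, df = 3, p = 0.267561, fail to reject H0.


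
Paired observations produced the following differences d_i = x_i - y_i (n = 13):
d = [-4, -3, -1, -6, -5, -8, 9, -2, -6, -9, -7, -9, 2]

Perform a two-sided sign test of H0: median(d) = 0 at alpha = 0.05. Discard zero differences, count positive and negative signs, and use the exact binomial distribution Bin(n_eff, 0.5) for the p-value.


Step 1: Discard zero differences. Original n = 13; n_eff = number of nonzero differences = 13.
Nonzero differences (with sign): -4, -3, -1, -6, -5, -8, +9, -2, -6, -9, -7, -9, +2
Step 2: Count signs: positive = 2, negative = 11.
Step 3: Under H0: P(positive) = 0.5, so the number of positives S ~ Bin(13, 0.5).
Step 4: Two-sided exact p-value = sum of Bin(13,0.5) probabilities at or below the observed probability = 0.022461.
Step 5: alpha = 0.05. reject H0.

n_eff = 13, pos = 2, neg = 11, p = 0.022461, reject H0.


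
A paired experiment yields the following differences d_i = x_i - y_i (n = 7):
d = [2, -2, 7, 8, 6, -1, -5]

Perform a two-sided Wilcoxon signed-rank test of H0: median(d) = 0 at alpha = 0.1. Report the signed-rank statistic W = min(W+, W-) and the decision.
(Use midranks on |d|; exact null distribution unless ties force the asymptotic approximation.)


Step 1: Drop any zero differences (none here) and take |d_i|.
|d| = [2, 2, 7, 8, 6, 1, 5]
Step 2: Midrank |d_i| (ties get averaged ranks).
ranks: |2|->2.5, |2|->2.5, |7|->6, |8|->7, |6|->5, |1|->1, |5|->4
Step 3: Attach original signs; sum ranks with positive sign and with negative sign.
W+ = 2.5 + 6 + 7 + 5 = 20.5
W- = 2.5 + 1 + 4 = 7.5
(Check: W+ + W- = 28 should equal n(n+1)/2 = 28.)
Step 4: Test statistic W = min(W+, W-) = 7.5.
Step 5: Ties in |d|, so use the tie-corrected normal approximation.
        E[W] = n(n+1)/4 = 7*8/4 = 14.
        Tie groups: |d|=2 (t=2); sum(t^3 - t) = 6.
        Var[W] = n(n+1)(2n+1)/24 - sum(t^3-t)/48 = 840/24 - 6/48 = 34.875.
        z = (W - E[W]) / sqrt(Var[W]) = (7.5 - 14) / 5.9055 = -1.1007.
        Two-sided p = 2*Phi(z) = 0.271041.
Step 6: alpha = 0.1. fail to reject H0.

W+ = 20.5, W- = 7.5, W = min = 7.5, p = 0.271041, fail to reject H0.


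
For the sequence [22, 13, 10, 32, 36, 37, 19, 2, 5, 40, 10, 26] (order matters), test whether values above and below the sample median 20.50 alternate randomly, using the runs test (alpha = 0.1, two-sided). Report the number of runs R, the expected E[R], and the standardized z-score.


Step 1: Compute median = 20.50; label A = above, B = below.
Labels in order: ABBAAABBBABA  (n_A = 6, n_B = 6)
Step 2: Count runs R = 7.
Step 3: Under H0 (random ordering), E[R] = 2*n_A*n_B/(n_A+n_B) + 1 = 2*6*6/12 + 1 = 7.0000.
        Var[R] = 2*n_A*n_B*(2*n_A*n_B - n_A - n_B) / ((n_A+n_B)^2 * (n_A+n_B-1)) = 4320/1584 = 2.7273.
        SD[R] = 1.6514.
Step 4: R = E[R], so z = 0 with no continuity correction.
Step 5: Two-sided p-value via normal approximation = 2*(1 - Phi(|z|)) = 1.000000.
Step 6: alpha = 0.1. fail to reject H0.

R = 7, z = 0.0000, p = 1.000000, fail to reject H0.


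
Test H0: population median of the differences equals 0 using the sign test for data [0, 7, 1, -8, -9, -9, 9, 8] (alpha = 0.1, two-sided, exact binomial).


Step 1: Discard zero differences. Original n = 8; n_eff = number of nonzero differences = 7.
Nonzero differences (with sign): +7, +1, -8, -9, -9, +9, +8
Step 2: Count signs: positive = 4, negative = 3.
Step 3: Under H0: P(positive) = 0.5, so the number of positives S ~ Bin(7, 0.5).
Step 4: Two-sided exact p-value = sum of Bin(7,0.5) probabilities at or below the observed probability = 1.000000.
Step 5: alpha = 0.1. fail to reject H0.

n_eff = 7, pos = 4, neg = 3, p = 1.000000, fail to reject H0.


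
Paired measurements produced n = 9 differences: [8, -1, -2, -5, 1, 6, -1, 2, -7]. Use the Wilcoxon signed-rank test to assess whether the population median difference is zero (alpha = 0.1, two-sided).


Step 1: Drop any zero differences (none here) and take |d_i|.
|d| = [8, 1, 2, 5, 1, 6, 1, 2, 7]
Step 2: Midrank |d_i| (ties get averaged ranks).
ranks: |8|->9, |1|->2, |2|->4.5, |5|->6, |1|->2, |6|->7, |1|->2, |2|->4.5, |7|->8
Step 3: Attach original signs; sum ranks with positive sign and with negative sign.
W+ = 9 + 2 + 7 + 4.5 = 22.5
W- = 2 + 4.5 + 6 + 2 + 8 = 22.5
(Check: W+ + W- = 45 should equal n(n+1)/2 = 45.)
Step 4: Test statistic W = min(W+, W-) = 22.5.
Step 5: Ties in |d|, so use the tie-corrected normal approximation.
        E[W] = n(n+1)/4 = 9*10/4 = 22.5.
        Tie groups: |d|=1 (t=3), |d|=2 (t=2); sum(t^3 - t) = 30.
        Var[W] = n(n+1)(2n+1)/24 - sum(t^3-t)/48 = 1710/24 - 30/48 = 70.625.
        z = (W - E[W]) / sqrt(Var[W]) = (22.5 - 22.5) / 8.4039 = 0.0000.
        Two-sided p = 2*Phi(z) = 1.000000.
Step 6: alpha = 0.1. fail to reject H0.

W+ = 22.5, W- = 22.5, W = min = 22.5, p = 1.000000, fail to reject H0.


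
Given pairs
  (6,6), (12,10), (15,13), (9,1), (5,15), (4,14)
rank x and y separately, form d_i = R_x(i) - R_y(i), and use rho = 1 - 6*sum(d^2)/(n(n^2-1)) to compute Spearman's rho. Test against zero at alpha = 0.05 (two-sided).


Step 1: Rank x and y separately (midranks; no ties here).
rank(x): 6->3, 12->5, 15->6, 9->4, 5->2, 4->1
rank(y): 6->2, 10->3, 13->4, 1->1, 15->6, 14->5
Step 2: d_i = R_x(i) - R_y(i); compute d_i^2.
  (3-2)^2=1, (5-3)^2=4, (6-4)^2=4, (4-1)^2=9, (2-6)^2=16, (1-5)^2=16
sum(d^2) = 50.
Step 3: rho = 1 - 6*50 / (6*(6^2 - 1)) = 1 - 300/210 = -0.428571.
Step 4: Under H0, t = rho * sqrt((n-2)/(1-rho^2)) = -0.9487 ~ t(4).
Step 5: Two-sided p-value from the t-distribution with 4 df = 0.396501.
Step 6: alpha = 0.05. fail to reject H0.

rho = -0.4286, p = 0.396501, fail to reject H0 at alpha = 0.05.


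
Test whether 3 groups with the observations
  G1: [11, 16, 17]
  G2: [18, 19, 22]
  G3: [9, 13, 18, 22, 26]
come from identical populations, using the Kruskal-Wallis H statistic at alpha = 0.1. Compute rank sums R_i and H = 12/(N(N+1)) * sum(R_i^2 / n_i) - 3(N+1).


Step 1: Combine all N = 11 observations and assign midranks.
sorted (value, group, rank): (9,G3,1), (11,G1,2), (13,G3,3), (16,G1,4), (17,G1,5), (18,G2,6.5), (18,G3,6.5), (19,G2,8), (22,G2,9.5), (22,G3,9.5), (26,G3,11)
Step 2: Sum ranks within each group.
R_1 = 11 (n_1 = 3)
R_2 = 24 (n_2 = 3)
R_3 = 31 (n_3 = 5)
Step 3: H = 12/(N(N+1)) * sum(R_i^2/n_i) - 3(N+1)
     = 12/(11*12) * (11^2/3 + 24^2/3 + 31^2/5) - 3*12
     = 0.090909 * 424.533 - 36
     = 2.593939.
Step 4: Ties present; correction factor C = 1 - 12/(11^3 - 11) = 0.990909. Corrected H = 2.593939 / 0.990909 = 2.617737.
Step 5: Under H0, H ~ chi^2(2); p-value = 0.270126.
Step 6: alpha = 0.1. fail to reject H0.

H = 2.6177, df = 2, p = 0.270126, fail to reject H0.


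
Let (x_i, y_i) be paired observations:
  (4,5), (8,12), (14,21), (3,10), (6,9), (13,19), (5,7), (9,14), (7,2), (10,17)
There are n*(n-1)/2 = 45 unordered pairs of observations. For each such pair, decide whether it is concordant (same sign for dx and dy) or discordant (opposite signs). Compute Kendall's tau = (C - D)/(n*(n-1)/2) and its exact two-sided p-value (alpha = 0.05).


Step 1: Enumerate the 45 unordered pairs (i,j) with i<j and classify each by sign(x_j-x_i) * sign(y_j-y_i).
  (1,2):dx=+4,dy=+7->C; (1,3):dx=+10,dy=+16->C; (1,4):dx=-1,dy=+5->D; (1,5):dx=+2,dy=+4->C
  (1,6):dx=+9,dy=+14->C; (1,7):dx=+1,dy=+2->C; (1,8):dx=+5,dy=+9->C; (1,9):dx=+3,dy=-3->D
  (1,10):dx=+6,dy=+12->C; (2,3):dx=+6,dy=+9->C; (2,4):dx=-5,dy=-2->C; (2,5):dx=-2,dy=-3->C
  (2,6):dx=+5,dy=+7->C; (2,7):dx=-3,dy=-5->C; (2,8):dx=+1,dy=+2->C; (2,9):dx=-1,dy=-10->C
  (2,10):dx=+2,dy=+5->C; (3,4):dx=-11,dy=-11->C; (3,5):dx=-8,dy=-12->C; (3,6):dx=-1,dy=-2->C
  (3,7):dx=-9,dy=-14->C; (3,8):dx=-5,dy=-7->C; (3,9):dx=-7,dy=-19->C; (3,10):dx=-4,dy=-4->C
  (4,5):dx=+3,dy=-1->D; (4,6):dx=+10,dy=+9->C; (4,7):dx=+2,dy=-3->D; (4,8):dx=+6,dy=+4->C
  (4,9):dx=+4,dy=-8->D; (4,10):dx=+7,dy=+7->C; (5,6):dx=+7,dy=+10->C; (5,7):dx=-1,dy=-2->C
  (5,8):dx=+3,dy=+5->C; (5,9):dx=+1,dy=-7->D; (5,10):dx=+4,dy=+8->C; (6,7):dx=-8,dy=-12->C
  (6,8):dx=-4,dy=-5->C; (6,9):dx=-6,dy=-17->C; (6,10):dx=-3,dy=-2->C; (7,8):dx=+4,dy=+7->C
  (7,9):dx=+2,dy=-5->D; (7,10):dx=+5,dy=+10->C; (8,9):dx=-2,dy=-12->C; (8,10):dx=+1,dy=+3->C
  (9,10):dx=+3,dy=+15->C
Step 2: C = 38, D = 7, total pairs = 45.
Step 3: tau = (C - D)/(n(n-1)/2) = (38 - 7)/45 = 0.688889.
Step 4: Exact two-sided p-value (enumerate n! = 3628800 permutations of y under H0): p = 0.004687.
Step 5: alpha = 0.05. reject H0.

tau_b = 0.6889 (C=38, D=7), p = 0.004687, reject H0.


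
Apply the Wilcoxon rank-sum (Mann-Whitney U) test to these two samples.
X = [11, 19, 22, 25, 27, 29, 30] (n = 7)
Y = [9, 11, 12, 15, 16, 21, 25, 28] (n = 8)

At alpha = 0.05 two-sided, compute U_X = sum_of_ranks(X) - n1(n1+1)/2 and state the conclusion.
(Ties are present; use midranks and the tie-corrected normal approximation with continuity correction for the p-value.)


Step 1: Combine and sort all 15 observations; assign midranks.
sorted (value, group): (9,Y), (11,X), (11,Y), (12,Y), (15,Y), (16,Y), (19,X), (21,Y), (22,X), (25,X), (25,Y), (27,X), (28,Y), (29,X), (30,X)
ranks: 9->1, 11->2.5, 11->2.5, 12->4, 15->5, 16->6, 19->7, 21->8, 22->9, 25->10.5, 25->10.5, 27->12, 28->13, 29->14, 30->15
Step 2: Rank sum for X: R1 = 2.5 + 7 + 9 + 10.5 + 12 + 14 + 15 = 70.
Step 3: U_X = R1 - n1(n1+1)/2 = 70 - 7*8/2 = 70 - 28 = 42.
       U_Y = n1*n2 - U_X = 56 - 42 = 14.
Step 4: Ties are present, so use the tie-corrected normal approximation (with continuity correction) for the p-value.
Step 5: p-value = 0.117555; compare to alpha = 0.05. fail to reject H0.

U_X = 42, p = 0.117555, fail to reject H0 at alpha = 0.05.


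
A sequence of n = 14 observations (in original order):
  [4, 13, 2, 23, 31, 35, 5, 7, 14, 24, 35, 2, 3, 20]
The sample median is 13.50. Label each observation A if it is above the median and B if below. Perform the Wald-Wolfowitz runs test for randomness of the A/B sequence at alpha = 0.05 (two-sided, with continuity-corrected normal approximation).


Step 1: Compute median = 13.50; label A = above, B = below.
Labels in order: BBBAAABBAAABBA  (n_A = 7, n_B = 7)
Step 2: Count runs R = 6.
Step 3: Under H0 (random ordering), E[R] = 2*n_A*n_B/(n_A+n_B) + 1 = 2*7*7/14 + 1 = 8.0000.
        Var[R] = 2*n_A*n_B*(2*n_A*n_B - n_A - n_B) / ((n_A+n_B)^2 * (n_A+n_B-1)) = 8232/2548 = 3.2308.
        SD[R] = 1.7974.
Step 4: Continuity-corrected z = (R + 0.5 - E[R]) / SD[R] = (6 + 0.5 - 8.0000) / 1.7974 = -0.8345.
Step 5: Two-sided p-value via normal approximation = 2*(1 - Phi(|z|)) = 0.403986.
Step 6: alpha = 0.05. fail to reject H0.

R = 6, z = -0.8345, p = 0.403986, fail to reject H0.


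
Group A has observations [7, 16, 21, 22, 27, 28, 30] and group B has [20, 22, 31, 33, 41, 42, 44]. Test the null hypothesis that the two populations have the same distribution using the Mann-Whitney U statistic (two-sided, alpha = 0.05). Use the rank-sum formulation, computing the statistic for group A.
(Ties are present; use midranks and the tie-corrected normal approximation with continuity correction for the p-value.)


Step 1: Combine and sort all 14 observations; assign midranks.
sorted (value, group): (7,X), (16,X), (20,Y), (21,X), (22,X), (22,Y), (27,X), (28,X), (30,X), (31,Y), (33,Y), (41,Y), (42,Y), (44,Y)
ranks: 7->1, 16->2, 20->3, 21->4, 22->5.5, 22->5.5, 27->7, 28->8, 30->9, 31->10, 33->11, 41->12, 42->13, 44->14
Step 2: Rank sum for X: R1 = 1 + 2 + 4 + 5.5 + 7 + 8 + 9 = 36.5.
Step 3: U_X = R1 - n1(n1+1)/2 = 36.5 - 7*8/2 = 36.5 - 28 = 8.5.
       U_Y = n1*n2 - U_X = 49 - 8.5 = 40.5.
Step 4: Ties are present, so use the tie-corrected normal approximation (with continuity correction) for the p-value.
Step 5: p-value = 0.047401; compare to alpha = 0.05. reject H0.

U_X = 8.5, p = 0.047401, reject H0 at alpha = 0.05.


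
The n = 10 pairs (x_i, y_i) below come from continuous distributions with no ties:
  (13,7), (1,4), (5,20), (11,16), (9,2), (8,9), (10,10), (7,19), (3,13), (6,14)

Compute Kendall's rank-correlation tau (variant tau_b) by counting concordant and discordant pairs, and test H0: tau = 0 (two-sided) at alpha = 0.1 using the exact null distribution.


Step 1: Enumerate the 45 unordered pairs (i,j) with i<j and classify each by sign(x_j-x_i) * sign(y_j-y_i).
  (1,2):dx=-12,dy=-3->C; (1,3):dx=-8,dy=+13->D; (1,4):dx=-2,dy=+9->D; (1,5):dx=-4,dy=-5->C
  (1,6):dx=-5,dy=+2->D; (1,7):dx=-3,dy=+3->D; (1,8):dx=-6,dy=+12->D; (1,9):dx=-10,dy=+6->D
  (1,10):dx=-7,dy=+7->D; (2,3):dx=+4,dy=+16->C; (2,4):dx=+10,dy=+12->C; (2,5):dx=+8,dy=-2->D
  (2,6):dx=+7,dy=+5->C; (2,7):dx=+9,dy=+6->C; (2,8):dx=+6,dy=+15->C; (2,9):dx=+2,dy=+9->C
  (2,10):dx=+5,dy=+10->C; (3,4):dx=+6,dy=-4->D; (3,5):dx=+4,dy=-18->D; (3,6):dx=+3,dy=-11->D
  (3,7):dx=+5,dy=-10->D; (3,8):dx=+2,dy=-1->D; (3,9):dx=-2,dy=-7->C; (3,10):dx=+1,dy=-6->D
  (4,5):dx=-2,dy=-14->C; (4,6):dx=-3,dy=-7->C; (4,7):dx=-1,dy=-6->C; (4,8):dx=-4,dy=+3->D
  (4,9):dx=-8,dy=-3->C; (4,10):dx=-5,dy=-2->C; (5,6):dx=-1,dy=+7->D; (5,7):dx=+1,dy=+8->C
  (5,8):dx=-2,dy=+17->D; (5,9):dx=-6,dy=+11->D; (5,10):dx=-3,dy=+12->D; (6,7):dx=+2,dy=+1->C
  (6,8):dx=-1,dy=+10->D; (6,9):dx=-5,dy=+4->D; (6,10):dx=-2,dy=+5->D; (7,8):dx=-3,dy=+9->D
  (7,9):dx=-7,dy=+3->D; (7,10):dx=-4,dy=+4->D; (8,9):dx=-4,dy=-6->C; (8,10):dx=-1,dy=-5->C
  (9,10):dx=+3,dy=+1->C
Step 2: C = 20, D = 25, total pairs = 45.
Step 3: tau = (C - D)/(n(n-1)/2) = (20 - 25)/45 = -0.111111.
Step 4: Exact two-sided p-value (enumerate n! = 3628800 permutations of y under H0): p = 0.727490.
Step 5: alpha = 0.1. fail to reject H0.

tau_b = -0.1111 (C=20, D=25), p = 0.727490, fail to reject H0.


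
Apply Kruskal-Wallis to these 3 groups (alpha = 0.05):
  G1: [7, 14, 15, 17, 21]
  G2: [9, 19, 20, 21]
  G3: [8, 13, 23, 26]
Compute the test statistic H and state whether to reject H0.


Step 1: Combine all N = 13 observations and assign midranks.
sorted (value, group, rank): (7,G1,1), (8,G3,2), (9,G2,3), (13,G3,4), (14,G1,5), (15,G1,6), (17,G1,7), (19,G2,8), (20,G2,9), (21,G1,10.5), (21,G2,10.5), (23,G3,12), (26,G3,13)
Step 2: Sum ranks within each group.
R_1 = 29.5 (n_1 = 5)
R_2 = 30.5 (n_2 = 4)
R_3 = 31 (n_3 = 4)
Step 3: H = 12/(N(N+1)) * sum(R_i^2/n_i) - 3(N+1)
     = 12/(13*14) * (29.5^2/5 + 30.5^2/4 + 31^2/4) - 3*14
     = 0.065934 * 646.862 - 42
     = 0.650275.
Step 4: Ties present; correction factor C = 1 - 6/(13^3 - 13) = 0.997253. Corrected H = 0.650275 / 0.997253 = 0.652066.
Step 5: Under H0, H ~ chi^2(2); p-value = 0.721781.
Step 6: alpha = 0.05. fail to reject H0.

H = 0.6521, df = 2, p = 0.721781, fail to reject H0.


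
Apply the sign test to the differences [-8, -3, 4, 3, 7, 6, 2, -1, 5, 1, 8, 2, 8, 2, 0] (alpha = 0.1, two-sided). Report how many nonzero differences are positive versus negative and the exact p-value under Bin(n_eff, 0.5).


Step 1: Discard zero differences. Original n = 15; n_eff = number of nonzero differences = 14.
Nonzero differences (with sign): -8, -3, +4, +3, +7, +6, +2, -1, +5, +1, +8, +2, +8, +2
Step 2: Count signs: positive = 11, negative = 3.
Step 3: Under H0: P(positive) = 0.5, so the number of positives S ~ Bin(14, 0.5).
Step 4: Two-sided exact p-value = sum of Bin(14,0.5) probabilities at or below the observed probability = 0.057373.
Step 5: alpha = 0.1. reject H0.

n_eff = 14, pos = 11, neg = 3, p = 0.057373, reject H0.


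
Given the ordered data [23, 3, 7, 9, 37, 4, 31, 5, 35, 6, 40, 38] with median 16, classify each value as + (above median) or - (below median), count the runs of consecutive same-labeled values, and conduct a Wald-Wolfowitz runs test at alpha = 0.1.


Step 1: Compute median = 16; label A = above, B = below.
Labels in order: ABBBABABABAA  (n_A = 6, n_B = 6)
Step 2: Count runs R = 9.
Step 3: Under H0 (random ordering), E[R] = 2*n_A*n_B/(n_A+n_B) + 1 = 2*6*6/12 + 1 = 7.0000.
        Var[R] = 2*n_A*n_B*(2*n_A*n_B - n_A - n_B) / ((n_A+n_B)^2 * (n_A+n_B-1)) = 4320/1584 = 2.7273.
        SD[R] = 1.6514.
Step 4: Continuity-corrected z = (R - 0.5 - E[R]) / SD[R] = (9 - 0.5 - 7.0000) / 1.6514 = 0.9083.
Step 5: Two-sided p-value via normal approximation = 2*(1 - Phi(|z|)) = 0.363722.
Step 6: alpha = 0.1. fail to reject H0.

R = 9, z = 0.9083, p = 0.363722, fail to reject H0.


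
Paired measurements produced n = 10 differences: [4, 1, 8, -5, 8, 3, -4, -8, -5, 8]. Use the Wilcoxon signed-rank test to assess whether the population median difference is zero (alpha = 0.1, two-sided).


Step 1: Drop any zero differences (none here) and take |d_i|.
|d| = [4, 1, 8, 5, 8, 3, 4, 8, 5, 8]
Step 2: Midrank |d_i| (ties get averaged ranks).
ranks: |4|->3.5, |1|->1, |8|->8.5, |5|->5.5, |8|->8.5, |3|->2, |4|->3.5, |8|->8.5, |5|->5.5, |8|->8.5
Step 3: Attach original signs; sum ranks with positive sign and with negative sign.
W+ = 3.5 + 1 + 8.5 + 8.5 + 2 + 8.5 = 32
W- = 5.5 + 3.5 + 8.5 + 5.5 = 23
(Check: W+ + W- = 55 should equal n(n+1)/2 = 55.)
Step 4: Test statistic W = min(W+, W-) = 23.
Step 5: Ties in |d|, so use the tie-corrected normal approximation.
        E[W] = n(n+1)/4 = 10*11/4 = 27.5.
        Tie groups: |d|=4 (t=2), |d|=5 (t=2), |d|=8 (t=4); sum(t^3 - t) = 72.
        Var[W] = n(n+1)(2n+1)/24 - sum(t^3-t)/48 = 2310/24 - 72/48 = 94.75.
        z = (W - E[W]) / sqrt(Var[W]) = (23 - 27.5) / 9.7340 = -0.4623.
        Two-sided p = 2*Phi(z) = 0.643867.
Step 6: alpha = 0.1. fail to reject H0.

W+ = 32, W- = 23, W = min = 23, p = 0.643867, fail to reject H0.


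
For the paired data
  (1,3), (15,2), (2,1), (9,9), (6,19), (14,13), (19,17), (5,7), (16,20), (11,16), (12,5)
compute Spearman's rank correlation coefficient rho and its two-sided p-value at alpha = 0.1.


Step 1: Rank x and y separately (midranks; no ties here).
rank(x): 1->1, 15->9, 2->2, 9->5, 6->4, 14->8, 19->11, 5->3, 16->10, 11->6, 12->7
rank(y): 3->3, 2->2, 1->1, 9->6, 19->10, 13->7, 17->9, 7->5, 20->11, 16->8, 5->4
Step 2: d_i = R_x(i) - R_y(i); compute d_i^2.
  (1-3)^2=4, (9-2)^2=49, (2-1)^2=1, (5-6)^2=1, (4-10)^2=36, (8-7)^2=1, (11-9)^2=4, (3-5)^2=4, (10-11)^2=1, (6-8)^2=4, (7-4)^2=9
sum(d^2) = 114.
Step 3: rho = 1 - 6*114 / (11*(11^2 - 1)) = 1 - 684/1320 = 0.481818.
Step 4: Under H0, t = rho * sqrt((n-2)/(1-rho^2)) = 1.6496 ~ t(9).
Step 5: Two-sided p-value from the t-distribution with 9 df = 0.133434.
Step 6: alpha = 0.1. fail to reject H0.

rho = 0.4818, p = 0.133434, fail to reject H0 at alpha = 0.1.


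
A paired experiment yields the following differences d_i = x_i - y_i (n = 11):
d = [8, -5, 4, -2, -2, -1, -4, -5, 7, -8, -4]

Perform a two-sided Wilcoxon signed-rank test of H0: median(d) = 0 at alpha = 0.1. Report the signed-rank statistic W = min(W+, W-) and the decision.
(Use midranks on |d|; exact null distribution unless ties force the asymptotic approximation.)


Step 1: Drop any zero differences (none here) and take |d_i|.
|d| = [8, 5, 4, 2, 2, 1, 4, 5, 7, 8, 4]
Step 2: Midrank |d_i| (ties get averaged ranks).
ranks: |8|->10.5, |5|->7.5, |4|->5, |2|->2.5, |2|->2.5, |1|->1, |4|->5, |5|->7.5, |7|->9, |8|->10.5, |4|->5
Step 3: Attach original signs; sum ranks with positive sign and with negative sign.
W+ = 10.5 + 5 + 9 = 24.5
W- = 7.5 + 2.5 + 2.5 + 1 + 5 + 7.5 + 10.5 + 5 = 41.5
(Check: W+ + W- = 66 should equal n(n+1)/2 = 66.)
Step 4: Test statistic W = min(W+, W-) = 24.5.
Step 5: Ties in |d|, so use the tie-corrected normal approximation.
        E[W] = n(n+1)/4 = 11*12/4 = 33.
        Tie groups: |d|=2 (t=2), |d|=4 (t=3), |d|=5 (t=2), |d|=8 (t=2); sum(t^3 - t) = 42.
        Var[W] = n(n+1)(2n+1)/24 - sum(t^3-t)/48 = 3036/24 - 42/48 = 125.625.
        z = (W - E[W]) / sqrt(Var[W]) = (24.5 - 33) / 11.2083 = -0.7584.
        Two-sided p = 2*Phi(z) = 0.448230.
Step 6: alpha = 0.1. fail to reject H0.

W+ = 24.5, W- = 41.5, W = min = 24.5, p = 0.448230, fail to reject H0.


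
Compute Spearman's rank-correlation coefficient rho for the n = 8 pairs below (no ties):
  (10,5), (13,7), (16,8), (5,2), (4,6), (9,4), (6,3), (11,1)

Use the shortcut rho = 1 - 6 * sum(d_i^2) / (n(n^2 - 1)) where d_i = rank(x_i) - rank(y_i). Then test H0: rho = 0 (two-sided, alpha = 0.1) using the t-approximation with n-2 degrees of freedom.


Step 1: Rank x and y separately (midranks; no ties here).
rank(x): 10->5, 13->7, 16->8, 5->2, 4->1, 9->4, 6->3, 11->6
rank(y): 5->5, 7->7, 8->8, 2->2, 6->6, 4->4, 3->3, 1->1
Step 2: d_i = R_x(i) - R_y(i); compute d_i^2.
  (5-5)^2=0, (7-7)^2=0, (8-8)^2=0, (2-2)^2=0, (1-6)^2=25, (4-4)^2=0, (3-3)^2=0, (6-1)^2=25
sum(d^2) = 50.
Step 3: rho = 1 - 6*50 / (8*(8^2 - 1)) = 1 - 300/504 = 0.404762.
Step 4: Under H0, t = rho * sqrt((n-2)/(1-rho^2)) = 1.0842 ~ t(6).
Step 5: Two-sided p-value from the t-distribution with 6 df = 0.319889.
Step 6: alpha = 0.1. fail to reject H0.

rho = 0.4048, p = 0.319889, fail to reject H0 at alpha = 0.1.


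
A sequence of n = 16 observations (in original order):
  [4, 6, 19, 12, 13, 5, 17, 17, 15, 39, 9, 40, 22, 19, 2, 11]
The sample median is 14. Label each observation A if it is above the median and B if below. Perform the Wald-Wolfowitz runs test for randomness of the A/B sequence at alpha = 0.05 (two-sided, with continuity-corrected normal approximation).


Step 1: Compute median = 14; label A = above, B = below.
Labels in order: BBABBBAAAABAAABB  (n_A = 8, n_B = 8)
Step 2: Count runs R = 7.
Step 3: Under H0 (random ordering), E[R] = 2*n_A*n_B/(n_A+n_B) + 1 = 2*8*8/16 + 1 = 9.0000.
        Var[R] = 2*n_A*n_B*(2*n_A*n_B - n_A - n_B) / ((n_A+n_B)^2 * (n_A+n_B-1)) = 14336/3840 = 3.7333.
        SD[R] = 1.9322.
Step 4: Continuity-corrected z = (R + 0.5 - E[R]) / SD[R] = (7 + 0.5 - 9.0000) / 1.9322 = -0.7763.
Step 5: Two-sided p-value via normal approximation = 2*(1 - Phi(|z|)) = 0.437558.
Step 6: alpha = 0.05. fail to reject H0.

R = 7, z = -0.7763, p = 0.437558, fail to reject H0.


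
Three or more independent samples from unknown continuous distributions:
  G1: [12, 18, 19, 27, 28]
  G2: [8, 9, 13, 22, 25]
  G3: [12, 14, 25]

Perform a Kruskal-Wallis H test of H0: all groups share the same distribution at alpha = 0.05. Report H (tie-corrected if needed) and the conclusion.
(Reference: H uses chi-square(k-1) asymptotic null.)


Step 1: Combine all N = 13 observations and assign midranks.
sorted (value, group, rank): (8,G2,1), (9,G2,2), (12,G1,3.5), (12,G3,3.5), (13,G2,5), (14,G3,6), (18,G1,7), (19,G1,8), (22,G2,9), (25,G2,10.5), (25,G3,10.5), (27,G1,12), (28,G1,13)
Step 2: Sum ranks within each group.
R_1 = 43.5 (n_1 = 5)
R_2 = 27.5 (n_2 = 5)
R_3 = 20 (n_3 = 3)
Step 3: H = 12/(N(N+1)) * sum(R_i^2/n_i) - 3(N+1)
     = 12/(13*14) * (43.5^2/5 + 27.5^2/5 + 20^2/3) - 3*14
     = 0.065934 * 663.033 - 42
     = 1.716484.
Step 4: Ties present; correction factor C = 1 - 12/(13^3 - 13) = 0.994505. Corrected H = 1.716484 / 0.994505 = 1.725967.
Step 5: Under H0, H ~ chi^2(2); p-value = 0.421901.
Step 6: alpha = 0.05. fail to reject H0.

H = 1.7260, df = 2, p = 0.421901, fail to reject H0.


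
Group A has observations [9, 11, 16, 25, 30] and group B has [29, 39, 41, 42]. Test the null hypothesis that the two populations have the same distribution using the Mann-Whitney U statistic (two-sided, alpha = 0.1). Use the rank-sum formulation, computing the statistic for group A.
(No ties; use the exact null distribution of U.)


Step 1: Combine and sort all 9 observations; assign midranks.
sorted (value, group): (9,X), (11,X), (16,X), (25,X), (29,Y), (30,X), (39,Y), (41,Y), (42,Y)
ranks: 9->1, 11->2, 16->3, 25->4, 29->5, 30->6, 39->7, 41->8, 42->9
Step 2: Rank sum for X: R1 = 1 + 2 + 3 + 4 + 6 = 16.
Step 3: U_X = R1 - n1(n1+1)/2 = 16 - 5*6/2 = 16 - 15 = 1.
       U_Y = n1*n2 - U_X = 20 - 1 = 19.
Step 4: No ties, so the exact null distribution of U (based on enumerating the C(9,5) = 126 equally likely rank assignments) gives the two-sided p-value.
Step 5: p-value = 0.031746; compare to alpha = 0.1. reject H0.

U_X = 1, p = 0.031746, reject H0 at alpha = 0.1.


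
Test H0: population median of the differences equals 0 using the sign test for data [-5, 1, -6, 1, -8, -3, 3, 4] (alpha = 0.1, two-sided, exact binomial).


Step 1: Discard zero differences. Original n = 8; n_eff = number of nonzero differences = 8.
Nonzero differences (with sign): -5, +1, -6, +1, -8, -3, +3, +4
Step 2: Count signs: positive = 4, negative = 4.
Step 3: Under H0: P(positive) = 0.5, so the number of positives S ~ Bin(8, 0.5).
Step 4: Two-sided exact p-value = sum of Bin(8,0.5) probabilities at or below the observed probability = 1.000000.
Step 5: alpha = 0.1. fail to reject H0.

n_eff = 8, pos = 4, neg = 4, p = 1.000000, fail to reject H0.


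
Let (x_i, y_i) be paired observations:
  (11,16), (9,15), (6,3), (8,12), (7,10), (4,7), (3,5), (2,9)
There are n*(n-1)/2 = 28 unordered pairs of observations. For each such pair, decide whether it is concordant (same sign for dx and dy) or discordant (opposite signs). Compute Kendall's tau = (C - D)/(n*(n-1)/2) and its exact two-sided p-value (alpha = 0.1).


Step 1: Enumerate the 28 unordered pairs (i,j) with i<j and classify each by sign(x_j-x_i) * sign(y_j-y_i).
  (1,2):dx=-2,dy=-1->C; (1,3):dx=-5,dy=-13->C; (1,4):dx=-3,dy=-4->C; (1,5):dx=-4,dy=-6->C
  (1,6):dx=-7,dy=-9->C; (1,7):dx=-8,dy=-11->C; (1,8):dx=-9,dy=-7->C; (2,3):dx=-3,dy=-12->C
  (2,4):dx=-1,dy=-3->C; (2,5):dx=-2,dy=-5->C; (2,6):dx=-5,dy=-8->C; (2,7):dx=-6,dy=-10->C
  (2,8):dx=-7,dy=-6->C; (3,4):dx=+2,dy=+9->C; (3,5):dx=+1,dy=+7->C; (3,6):dx=-2,dy=+4->D
  (3,7):dx=-3,dy=+2->D; (3,8):dx=-4,dy=+6->D; (4,5):dx=-1,dy=-2->C; (4,6):dx=-4,dy=-5->C
  (4,7):dx=-5,dy=-7->C; (4,8):dx=-6,dy=-3->C; (5,6):dx=-3,dy=-3->C; (5,7):dx=-4,dy=-5->C
  (5,8):dx=-5,dy=-1->C; (6,7):dx=-1,dy=-2->C; (6,8):dx=-2,dy=+2->D; (7,8):dx=-1,dy=+4->D
Step 2: C = 23, D = 5, total pairs = 28.
Step 3: tau = (C - D)/(n(n-1)/2) = (23 - 5)/28 = 0.642857.
Step 4: Exact two-sided p-value (enumerate n! = 40320 permutations of y under H0): p = 0.031151.
Step 5: alpha = 0.1. reject H0.

tau_b = 0.6429 (C=23, D=5), p = 0.031151, reject H0.
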